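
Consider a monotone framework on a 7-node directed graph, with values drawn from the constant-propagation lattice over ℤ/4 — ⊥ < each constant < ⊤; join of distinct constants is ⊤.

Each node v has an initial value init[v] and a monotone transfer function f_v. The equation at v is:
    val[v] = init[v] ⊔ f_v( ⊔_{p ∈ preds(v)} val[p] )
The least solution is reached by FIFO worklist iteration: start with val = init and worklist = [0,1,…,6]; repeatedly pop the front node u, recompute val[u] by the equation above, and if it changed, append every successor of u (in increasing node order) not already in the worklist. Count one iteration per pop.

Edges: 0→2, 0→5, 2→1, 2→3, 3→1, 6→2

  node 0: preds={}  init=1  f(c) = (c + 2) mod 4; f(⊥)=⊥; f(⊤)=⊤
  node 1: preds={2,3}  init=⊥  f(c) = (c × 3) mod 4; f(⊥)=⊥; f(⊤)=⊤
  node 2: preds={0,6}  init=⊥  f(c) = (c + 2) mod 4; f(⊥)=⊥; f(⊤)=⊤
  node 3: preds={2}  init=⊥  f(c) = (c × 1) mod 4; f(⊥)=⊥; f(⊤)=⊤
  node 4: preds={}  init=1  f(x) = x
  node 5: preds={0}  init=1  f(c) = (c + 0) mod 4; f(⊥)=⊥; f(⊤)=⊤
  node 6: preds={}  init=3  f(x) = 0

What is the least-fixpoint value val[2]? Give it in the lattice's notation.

Iteration log — 9 steps:
  step 1. node 0  ⊔preds=⊥  new=1  stable
  step 2. node 1  ⊔preds=⊥  new=⊥  stable
  step 3. node 2  ⊔preds=⊤  new=⊤  old=⊥  +wl: 1
  step 4. node 3  ⊔preds=⊤  new=⊤  old=⊥  +wl: 
  step 5. node 4  ⊔preds=⊥  new=1  stable
  step 6. node 5  ⊔preds=1  new=1  stable
  step 7. node 6  ⊔preds=⊥  new=⊤  old=3  +wl: 2
  step 8. node 1  ⊔preds=⊤  new=⊤  old=⊥  +wl: 
  step 9. node 2  ⊔preds=⊤  new=⊤  stable

Least fixpoint reached:
  node 0: 1
  node 1: ⊤
  node 2: ⊤
  node 3: ⊤
  node 4: 1
  node 5: 1
  node 6: ⊤

⊤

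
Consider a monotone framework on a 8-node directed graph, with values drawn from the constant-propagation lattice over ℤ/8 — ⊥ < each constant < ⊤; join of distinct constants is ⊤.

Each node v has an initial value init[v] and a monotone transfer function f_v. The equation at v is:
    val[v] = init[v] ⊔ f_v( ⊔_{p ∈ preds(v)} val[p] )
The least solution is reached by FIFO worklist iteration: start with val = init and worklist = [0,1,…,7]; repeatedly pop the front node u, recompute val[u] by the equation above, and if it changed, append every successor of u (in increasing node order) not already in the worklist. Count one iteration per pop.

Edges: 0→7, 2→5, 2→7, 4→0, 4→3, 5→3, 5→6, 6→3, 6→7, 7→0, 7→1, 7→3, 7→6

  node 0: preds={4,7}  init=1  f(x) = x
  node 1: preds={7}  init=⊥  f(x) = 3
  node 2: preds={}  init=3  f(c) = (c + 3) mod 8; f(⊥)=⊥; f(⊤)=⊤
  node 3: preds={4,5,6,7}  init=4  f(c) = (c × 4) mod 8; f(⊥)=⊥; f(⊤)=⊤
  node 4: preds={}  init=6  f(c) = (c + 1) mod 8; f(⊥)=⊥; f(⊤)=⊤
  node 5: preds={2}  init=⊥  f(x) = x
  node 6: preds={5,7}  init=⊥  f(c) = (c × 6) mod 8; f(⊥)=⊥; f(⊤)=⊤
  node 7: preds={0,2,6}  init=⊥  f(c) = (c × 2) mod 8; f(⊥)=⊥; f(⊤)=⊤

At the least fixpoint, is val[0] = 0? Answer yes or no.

Trace (14 dequeues):
  [1] u=0 | in 6 | out ⊤ | prev 1 | push {}
  [2] u=1 | in ⊥ | out 3 | prev ⊥ | push {}
  [3] u=2 | in ⊥ | out 3 | ==
  [4] u=3 | in 6 | out ⊤ | prev 4 | push {}
  [5] u=4 | in ⊥ | out 6 | ==
  [6] u=5 | in 3 | out 3 | prev ⊥ | push {3}
  [7] u=6 | in 3 | out 2 | prev ⊥ | push {}
  [8] u=7 | in ⊤ | out ⊤ | prev ⊥ | push {0,1,6}
  [9] u=3 | in ⊤ | out ⊤ | ==
  [10] u=0 | in ⊤ | out ⊤ | ==
  [11] u=1 | in ⊤ | out 3 | ==
  [12] u=6 | in ⊤ | out ⊤ | prev 2 | push {3,7}
  [13] u=3 | in ⊤ | out ⊤ | ==
  [14] u=7 | in ⊤ | out ⊤ | ==

Converged values:
  [0] ⊤
  [1] 3
  [2] 3
  [3] ⊤
  [4] 6
  [5] 3
  [6] ⊤
  [7] ⊤

no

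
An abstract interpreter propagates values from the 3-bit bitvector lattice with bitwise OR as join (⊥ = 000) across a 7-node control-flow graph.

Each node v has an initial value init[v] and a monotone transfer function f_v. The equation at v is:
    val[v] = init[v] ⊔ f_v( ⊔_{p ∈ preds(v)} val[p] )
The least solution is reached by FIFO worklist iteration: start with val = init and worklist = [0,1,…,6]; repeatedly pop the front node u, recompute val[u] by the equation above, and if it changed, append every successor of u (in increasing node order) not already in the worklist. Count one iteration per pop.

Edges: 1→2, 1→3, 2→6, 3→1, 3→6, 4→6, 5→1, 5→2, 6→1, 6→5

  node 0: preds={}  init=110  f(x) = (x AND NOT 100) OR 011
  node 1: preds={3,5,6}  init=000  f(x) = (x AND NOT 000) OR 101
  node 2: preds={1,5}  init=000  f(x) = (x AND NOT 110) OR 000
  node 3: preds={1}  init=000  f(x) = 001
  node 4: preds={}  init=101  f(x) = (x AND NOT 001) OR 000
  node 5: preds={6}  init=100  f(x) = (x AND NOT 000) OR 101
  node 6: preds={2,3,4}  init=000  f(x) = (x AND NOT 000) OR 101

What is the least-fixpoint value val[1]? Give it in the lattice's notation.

101

Worklist (10 pops):
  #1 pop 0: in=000 → 111 (was 110); enqueue []
  #2 pop 1: in=100 → 101 (was 000); enqueue []
  #3 pop 2: in=101 → 001 (was 000); enqueue []
  #4 pop 3: in=101 → 001 (was 000); enqueue [1]
  #5 pop 4: in=000 → 101 (no change)
  #6 pop 5: in=000 → 101 (was 100); enqueue [2]
  #7 pop 6: in=101 → 101 (was 000); enqueue [5]
  #8 pop 1: in=101 → 101 (no change)
  #9 pop 2: in=101 → 001 (no change)
  #10 pop 5: in=101 → 101 (no change)

Fixpoint:
  val[0] = 111
  val[1] = 101
  val[2] = 001
  val[3] = 001
  val[4] = 101
  val[5] = 101
  val[6] = 101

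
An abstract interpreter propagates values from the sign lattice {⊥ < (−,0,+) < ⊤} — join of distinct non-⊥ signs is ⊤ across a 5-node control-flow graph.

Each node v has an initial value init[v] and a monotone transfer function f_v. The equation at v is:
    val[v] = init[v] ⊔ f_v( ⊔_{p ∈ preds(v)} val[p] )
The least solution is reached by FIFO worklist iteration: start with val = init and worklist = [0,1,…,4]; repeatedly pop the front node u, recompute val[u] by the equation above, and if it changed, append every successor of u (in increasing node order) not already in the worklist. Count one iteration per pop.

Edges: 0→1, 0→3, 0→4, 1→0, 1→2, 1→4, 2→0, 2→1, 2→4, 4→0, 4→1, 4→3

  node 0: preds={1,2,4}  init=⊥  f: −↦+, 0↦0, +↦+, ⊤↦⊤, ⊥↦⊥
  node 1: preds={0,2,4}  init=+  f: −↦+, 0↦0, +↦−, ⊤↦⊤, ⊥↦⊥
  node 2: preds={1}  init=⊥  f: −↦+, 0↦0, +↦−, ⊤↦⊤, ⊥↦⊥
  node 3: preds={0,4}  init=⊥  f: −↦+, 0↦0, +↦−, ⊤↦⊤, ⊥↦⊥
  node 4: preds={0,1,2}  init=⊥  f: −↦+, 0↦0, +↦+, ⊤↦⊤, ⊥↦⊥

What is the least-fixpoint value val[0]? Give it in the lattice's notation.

Iteration log — 9 steps:
  step 1. node 0  ⊔preds=+  new=+  old=⊥  +wl: 
  step 2. node 1  ⊔preds=+  new=⊤  old=+  +wl: 0
  step 3. node 2  ⊔preds=⊤  new=⊤  old=⊥  +wl: 1
  step 4. node 3  ⊔preds=+  new=−  old=⊥  +wl: 
  step 5. node 4  ⊔preds=⊤  new=⊤  old=⊥  +wl: 3
  step 6. node 0  ⊔preds=⊤  new=⊤  old=+  +wl: 4
  step 7. node 1  ⊔preds=⊤  new=⊤  stable
  step 8. node 3  ⊔preds=⊤  new=⊤  old=−  +wl: 
  step 9. node 4  ⊔preds=⊤  new=⊤  stable

Least fixpoint reached:
  node 0: ⊤
  node 1: ⊤
  node 2: ⊤
  node 3: ⊤
  node 4: ⊤

⊤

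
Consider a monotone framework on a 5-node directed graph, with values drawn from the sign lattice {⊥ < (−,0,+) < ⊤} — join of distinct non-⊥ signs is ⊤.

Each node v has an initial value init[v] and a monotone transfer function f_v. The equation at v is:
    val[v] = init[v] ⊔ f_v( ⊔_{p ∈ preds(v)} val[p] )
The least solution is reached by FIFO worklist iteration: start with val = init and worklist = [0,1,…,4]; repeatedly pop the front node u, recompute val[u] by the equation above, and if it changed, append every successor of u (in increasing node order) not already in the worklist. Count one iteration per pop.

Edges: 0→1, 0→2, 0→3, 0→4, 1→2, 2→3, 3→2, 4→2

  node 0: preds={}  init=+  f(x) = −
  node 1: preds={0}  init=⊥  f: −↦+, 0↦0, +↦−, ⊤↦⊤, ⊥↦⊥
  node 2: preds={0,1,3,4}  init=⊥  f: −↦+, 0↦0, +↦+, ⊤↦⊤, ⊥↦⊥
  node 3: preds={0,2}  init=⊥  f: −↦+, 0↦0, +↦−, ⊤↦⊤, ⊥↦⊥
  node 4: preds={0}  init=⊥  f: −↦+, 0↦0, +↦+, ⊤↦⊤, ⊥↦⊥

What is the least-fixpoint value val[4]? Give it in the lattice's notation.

⊤

Iteration log — 6 steps:
  step 1. node 0  ⊔preds=⊥  new=⊤  old=+  +wl: 
  step 2. node 1  ⊔preds=⊤  new=⊤  old=⊥  +wl: 
  step 3. node 2  ⊔preds=⊤  new=⊤  old=⊥  +wl: 
  step 4. node 3  ⊔preds=⊤  new=⊤  old=⊥  +wl: 2
  step 5. node 4  ⊔preds=⊤  new=⊤  old=⊥  +wl: 
  step 6. node 2  ⊔preds=⊤  new=⊤  stable

Least fixpoint reached:
  node 0: ⊤
  node 1: ⊤
  node 2: ⊤
  node 3: ⊤
  node 4: ⊤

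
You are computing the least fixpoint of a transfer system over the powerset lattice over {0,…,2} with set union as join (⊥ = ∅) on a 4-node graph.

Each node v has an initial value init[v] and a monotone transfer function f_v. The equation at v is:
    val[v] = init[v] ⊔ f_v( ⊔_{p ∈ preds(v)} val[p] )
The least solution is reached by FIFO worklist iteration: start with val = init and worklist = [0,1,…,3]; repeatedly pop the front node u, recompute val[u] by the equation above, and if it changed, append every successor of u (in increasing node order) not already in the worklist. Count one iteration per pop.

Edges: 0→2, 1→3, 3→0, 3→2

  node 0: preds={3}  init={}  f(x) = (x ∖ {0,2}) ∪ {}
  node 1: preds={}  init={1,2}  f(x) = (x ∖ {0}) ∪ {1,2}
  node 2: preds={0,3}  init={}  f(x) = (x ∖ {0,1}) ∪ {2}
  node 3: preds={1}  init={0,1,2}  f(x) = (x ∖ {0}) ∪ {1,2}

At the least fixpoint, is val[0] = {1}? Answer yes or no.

Iteration log — 4 steps:
  step 1. node 0  ⊔preds={0,1,2}  new={1}  old={}  +wl: 
  step 2. node 1  ⊔preds={}  new={1,2}  stable
  step 3. node 2  ⊔preds={0,1,2}  new={2}  old={}  +wl: 
  step 4. node 3  ⊔preds={1,2}  new={0,1,2}  stable

Least fixpoint reached:
  node 0: {1}
  node 1: {1,2}
  node 2: {2}
  node 3: {0,1,2}

yes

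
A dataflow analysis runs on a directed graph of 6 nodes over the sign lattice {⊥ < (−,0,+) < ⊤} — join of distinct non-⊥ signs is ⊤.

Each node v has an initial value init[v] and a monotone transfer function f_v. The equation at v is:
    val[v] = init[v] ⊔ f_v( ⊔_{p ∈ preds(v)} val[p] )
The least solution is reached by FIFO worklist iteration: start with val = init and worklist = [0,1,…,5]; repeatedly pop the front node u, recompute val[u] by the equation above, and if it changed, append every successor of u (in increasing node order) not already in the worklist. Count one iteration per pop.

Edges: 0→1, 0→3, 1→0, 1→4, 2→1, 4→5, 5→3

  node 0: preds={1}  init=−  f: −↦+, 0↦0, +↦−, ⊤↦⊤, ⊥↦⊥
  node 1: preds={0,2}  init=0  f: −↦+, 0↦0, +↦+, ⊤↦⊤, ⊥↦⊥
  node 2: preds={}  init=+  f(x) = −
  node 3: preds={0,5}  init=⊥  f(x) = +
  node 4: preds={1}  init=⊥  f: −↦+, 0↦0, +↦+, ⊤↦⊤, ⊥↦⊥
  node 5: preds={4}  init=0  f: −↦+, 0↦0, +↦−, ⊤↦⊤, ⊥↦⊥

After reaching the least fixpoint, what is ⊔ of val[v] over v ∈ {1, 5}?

⊤

Worklist (9 pops):
  #1 pop 0: in=0 → ⊤ (was −); enqueue []
  #2 pop 1: in=⊤ → ⊤ (was 0); enqueue [0]
  #3 pop 2: in=⊥ → ⊤ (was +); enqueue [1]
  #4 pop 3: in=⊤ → + (was ⊥); enqueue []
  #5 pop 4: in=⊤ → ⊤ (was ⊥); enqueue []
  #6 pop 5: in=⊤ → ⊤ (was 0); enqueue [3]
  #7 pop 0: in=⊤ → ⊤ (no change)
  #8 pop 1: in=⊤ → ⊤ (no change)
  #9 pop 3: in=⊤ → + (no change)

Fixpoint:
  val[0] = ⊤
  val[1] = ⊤
  val[2] = ⊤
  val[3] = +
  val[4] = ⊤
  val[5] = ⊤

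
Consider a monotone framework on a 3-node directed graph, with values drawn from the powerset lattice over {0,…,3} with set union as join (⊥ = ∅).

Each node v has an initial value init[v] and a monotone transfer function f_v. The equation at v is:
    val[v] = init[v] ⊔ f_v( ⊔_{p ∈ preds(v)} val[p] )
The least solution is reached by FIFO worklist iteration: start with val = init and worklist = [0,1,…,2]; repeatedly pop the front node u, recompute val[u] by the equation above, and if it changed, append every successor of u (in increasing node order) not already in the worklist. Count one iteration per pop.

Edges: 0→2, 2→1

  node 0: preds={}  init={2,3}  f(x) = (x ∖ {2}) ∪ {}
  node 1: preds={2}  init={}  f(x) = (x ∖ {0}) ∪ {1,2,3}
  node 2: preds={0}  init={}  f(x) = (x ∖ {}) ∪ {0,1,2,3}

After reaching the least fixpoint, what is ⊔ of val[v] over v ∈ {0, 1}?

Worklist (4 pops):
  #1 pop 0: in={} → {2,3} (no change)
  #2 pop 1: in={} → {1,2,3} (was {}); enqueue []
  #3 pop 2: in={2,3} → {0,1,2,3} (was {}); enqueue [1]
  #4 pop 1: in={0,1,2,3} → {1,2,3} (no change)

Fixpoint:
  val[0] = {2,3}
  val[1] = {1,2,3}
  val[2] = {0,1,2,3}

{1,2,3}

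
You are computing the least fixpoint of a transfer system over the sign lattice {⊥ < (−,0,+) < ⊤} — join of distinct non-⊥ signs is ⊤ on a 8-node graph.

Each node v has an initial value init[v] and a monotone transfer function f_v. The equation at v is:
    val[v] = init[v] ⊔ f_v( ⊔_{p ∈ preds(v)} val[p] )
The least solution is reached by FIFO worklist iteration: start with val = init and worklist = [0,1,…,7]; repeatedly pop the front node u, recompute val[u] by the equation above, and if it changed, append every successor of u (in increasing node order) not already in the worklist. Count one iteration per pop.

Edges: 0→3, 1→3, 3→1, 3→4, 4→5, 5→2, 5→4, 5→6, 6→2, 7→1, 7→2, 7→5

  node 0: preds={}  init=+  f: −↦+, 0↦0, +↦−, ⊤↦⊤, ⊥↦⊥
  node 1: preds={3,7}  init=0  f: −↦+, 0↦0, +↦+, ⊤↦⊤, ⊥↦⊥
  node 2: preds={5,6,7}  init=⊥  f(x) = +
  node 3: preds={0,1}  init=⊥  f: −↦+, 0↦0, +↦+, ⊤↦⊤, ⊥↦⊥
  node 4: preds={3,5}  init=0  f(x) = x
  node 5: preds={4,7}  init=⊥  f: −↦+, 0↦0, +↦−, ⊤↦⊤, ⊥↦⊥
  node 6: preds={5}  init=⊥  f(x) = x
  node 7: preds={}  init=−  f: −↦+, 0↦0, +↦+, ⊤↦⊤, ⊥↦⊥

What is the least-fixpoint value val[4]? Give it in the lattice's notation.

⊤

Worklist (11 pops):
  #1 pop 0: in=⊥ → + (no change)
  #2 pop 1: in=− → ⊤ (was 0); enqueue []
  #3 pop 2: in=− → + (was ⊥); enqueue []
  #4 pop 3: in=⊤ → ⊤ (was ⊥); enqueue [1]
  #5 pop 4: in=⊤ → ⊤ (was 0); enqueue []
  #6 pop 5: in=⊤ → ⊤ (was ⊥); enqueue [2,4]
  #7 pop 6: in=⊤ → ⊤ (was ⊥); enqueue []
  #8 pop 7: in=⊥ → − (no change)
  #9 pop 1: in=⊤ → ⊤ (no change)
  #10 pop 2: in=⊤ → + (no change)
  #11 pop 4: in=⊤ → ⊤ (no change)

Fixpoint:
  val[0] = +
  val[1] = ⊤
  val[2] = +
  val[3] = ⊤
  val[4] = ⊤
  val[5] = ⊤
  val[6] = ⊤
  val[7] = −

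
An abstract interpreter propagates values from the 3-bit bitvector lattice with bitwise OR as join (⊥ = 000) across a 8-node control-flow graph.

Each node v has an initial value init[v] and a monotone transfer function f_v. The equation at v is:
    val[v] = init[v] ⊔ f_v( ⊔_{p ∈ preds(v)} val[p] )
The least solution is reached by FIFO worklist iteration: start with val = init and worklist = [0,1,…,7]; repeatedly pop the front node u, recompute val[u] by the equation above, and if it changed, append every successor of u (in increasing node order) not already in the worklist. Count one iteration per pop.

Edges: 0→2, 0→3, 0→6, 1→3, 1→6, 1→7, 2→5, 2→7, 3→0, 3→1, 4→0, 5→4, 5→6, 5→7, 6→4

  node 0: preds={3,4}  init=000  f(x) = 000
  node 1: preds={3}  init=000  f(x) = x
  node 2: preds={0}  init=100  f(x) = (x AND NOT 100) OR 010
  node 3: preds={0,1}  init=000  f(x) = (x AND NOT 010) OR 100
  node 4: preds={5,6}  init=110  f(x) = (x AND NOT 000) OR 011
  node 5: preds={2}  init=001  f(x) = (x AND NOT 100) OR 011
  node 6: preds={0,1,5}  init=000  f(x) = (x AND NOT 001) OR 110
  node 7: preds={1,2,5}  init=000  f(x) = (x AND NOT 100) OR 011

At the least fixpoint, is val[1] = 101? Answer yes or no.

Iteration log — 14 steps:
  step 1. node 0  ⊔preds=110  new=000  stable
  step 2. node 1  ⊔preds=000  new=000  stable
  step 3. node 2  ⊔preds=000  new=110  old=100  +wl: 
  step 4. node 3  ⊔preds=000  new=100  old=000  +wl: 0,1
  step 5. node 4  ⊔preds=001  new=111  old=110  +wl: 
  step 6. node 5  ⊔preds=110  new=011  old=001  +wl: 4
  step 7. node 6  ⊔preds=011  new=110  old=000  +wl: 
  step 8. node 7  ⊔preds=111  new=011  old=000  +wl: 
  step 9. node 0  ⊔preds=111  new=000  stable
  step 10. node 1  ⊔preds=100  new=100  old=000  +wl: 3,6,7
  step 11. node 4  ⊔preds=111  new=111  stable
  step 12. node 3  ⊔preds=100  new=100  stable
  step 13. node 6  ⊔preds=111  new=110  stable
  step 14. node 7  ⊔preds=111  new=011  stable

Least fixpoint reached:
  node 0: 000
  node 1: 100
  node 2: 110
  node 3: 100
  node 4: 111
  node 5: 011
  node 6: 110
  node 7: 011

no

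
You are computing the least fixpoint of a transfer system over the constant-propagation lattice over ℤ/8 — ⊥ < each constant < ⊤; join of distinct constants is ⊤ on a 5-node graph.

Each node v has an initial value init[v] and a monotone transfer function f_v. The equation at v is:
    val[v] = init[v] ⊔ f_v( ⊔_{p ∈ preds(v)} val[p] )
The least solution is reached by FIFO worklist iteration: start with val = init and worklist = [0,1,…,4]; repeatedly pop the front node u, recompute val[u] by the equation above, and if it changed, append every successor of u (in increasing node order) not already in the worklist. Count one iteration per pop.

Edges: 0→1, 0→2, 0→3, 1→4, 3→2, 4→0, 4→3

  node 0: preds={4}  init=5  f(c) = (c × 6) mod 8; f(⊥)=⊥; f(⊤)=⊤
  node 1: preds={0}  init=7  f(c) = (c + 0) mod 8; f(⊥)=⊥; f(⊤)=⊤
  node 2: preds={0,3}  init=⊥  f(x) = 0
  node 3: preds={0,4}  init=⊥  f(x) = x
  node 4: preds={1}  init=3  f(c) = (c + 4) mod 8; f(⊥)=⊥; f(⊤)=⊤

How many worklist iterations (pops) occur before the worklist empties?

8

Worklist (8 pops):
  #1 pop 0: in=3 → ⊤ (was 5); enqueue []
  #2 pop 1: in=⊤ → ⊤ (was 7); enqueue []
  #3 pop 2: in=⊤ → 0 (was ⊥); enqueue []
  #4 pop 3: in=⊤ → ⊤ (was ⊥); enqueue [2]
  #5 pop 4: in=⊤ → ⊤ (was 3); enqueue [0,3]
  #6 pop 2: in=⊤ → 0 (no change)
  #7 pop 0: in=⊤ → ⊤ (no change)
  #8 pop 3: in=⊤ → ⊤ (no change)

Fixpoint:
  val[0] = ⊤
  val[1] = ⊤
  val[2] = 0
  val[3] = ⊤
  val[4] = ⊤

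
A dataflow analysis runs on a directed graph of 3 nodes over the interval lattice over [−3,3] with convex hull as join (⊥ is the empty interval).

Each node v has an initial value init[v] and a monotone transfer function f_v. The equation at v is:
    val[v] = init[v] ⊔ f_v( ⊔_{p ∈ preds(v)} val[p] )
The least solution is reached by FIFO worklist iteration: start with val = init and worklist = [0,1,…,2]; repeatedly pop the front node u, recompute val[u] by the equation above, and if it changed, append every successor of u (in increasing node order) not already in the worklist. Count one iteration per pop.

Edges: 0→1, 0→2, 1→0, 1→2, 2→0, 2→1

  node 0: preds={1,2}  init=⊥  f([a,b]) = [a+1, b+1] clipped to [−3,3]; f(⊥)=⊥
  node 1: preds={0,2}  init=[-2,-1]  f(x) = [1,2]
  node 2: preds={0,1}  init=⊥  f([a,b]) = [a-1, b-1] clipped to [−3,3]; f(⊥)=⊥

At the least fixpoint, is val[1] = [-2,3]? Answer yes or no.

Iteration log — 8 steps:
  step 1. node 0  ⊔preds=[-2,-1]  new=[-1,0]  old=⊥  +wl: 
  step 2. node 1  ⊔preds=[-1,0]  new=[-2,2]  old=[-2,-1]  +wl: 0
  step 3. node 2  ⊔preds=[-2,2]  new=[-3,1]  old=⊥  +wl: 1
  step 4. node 0  ⊔preds=[-3,2]  new=[-2,3]  old=[-1,0]  +wl: 2
  step 5. node 1  ⊔preds=[-3,3]  new=[-2,2]  stable
  step 6. node 2  ⊔preds=[-2,3]  new=[-3,2]  old=[-3,1]  +wl: 0,1
  step 7. node 0  ⊔preds=[-3,2]  new=[-2,3]  stable
  step 8. node 1  ⊔preds=[-3,3]  new=[-2,2]  stable

Least fixpoint reached:
  node 0: [-2,3]
  node 1: [-2,2]
  node 2: [-3,2]

no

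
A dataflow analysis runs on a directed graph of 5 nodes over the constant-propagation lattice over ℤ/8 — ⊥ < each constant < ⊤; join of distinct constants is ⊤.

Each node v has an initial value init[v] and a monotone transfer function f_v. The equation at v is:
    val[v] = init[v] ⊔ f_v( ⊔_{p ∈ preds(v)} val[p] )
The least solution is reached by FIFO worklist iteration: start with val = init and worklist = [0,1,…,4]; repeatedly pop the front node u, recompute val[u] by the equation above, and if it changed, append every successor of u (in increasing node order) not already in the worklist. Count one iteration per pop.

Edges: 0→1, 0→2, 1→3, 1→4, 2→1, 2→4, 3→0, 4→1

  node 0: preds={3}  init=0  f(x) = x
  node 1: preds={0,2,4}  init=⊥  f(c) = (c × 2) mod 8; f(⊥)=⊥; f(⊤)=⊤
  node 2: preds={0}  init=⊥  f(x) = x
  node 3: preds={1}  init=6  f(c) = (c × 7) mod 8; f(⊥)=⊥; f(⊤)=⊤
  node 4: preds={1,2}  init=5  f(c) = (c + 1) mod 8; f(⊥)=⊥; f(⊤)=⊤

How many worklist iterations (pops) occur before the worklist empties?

7

Worklist (7 pops):
  #1 pop 0: in=6 → ⊤ (was 0); enqueue []
  #2 pop 1: in=⊤ → ⊤ (was ⊥); enqueue []
  #3 pop 2: in=⊤ → ⊤ (was ⊥); enqueue [1]
  #4 pop 3: in=⊤ → ⊤ (was 6); enqueue [0]
  #5 pop 4: in=⊤ → ⊤ (was 5); enqueue []
  #6 pop 1: in=⊤ → ⊤ (no change)
  #7 pop 0: in=⊤ → ⊤ (no change)

Fixpoint:
  val[0] = ⊤
  val[1] = ⊤
  val[2] = ⊤
  val[3] = ⊤
  val[4] = ⊤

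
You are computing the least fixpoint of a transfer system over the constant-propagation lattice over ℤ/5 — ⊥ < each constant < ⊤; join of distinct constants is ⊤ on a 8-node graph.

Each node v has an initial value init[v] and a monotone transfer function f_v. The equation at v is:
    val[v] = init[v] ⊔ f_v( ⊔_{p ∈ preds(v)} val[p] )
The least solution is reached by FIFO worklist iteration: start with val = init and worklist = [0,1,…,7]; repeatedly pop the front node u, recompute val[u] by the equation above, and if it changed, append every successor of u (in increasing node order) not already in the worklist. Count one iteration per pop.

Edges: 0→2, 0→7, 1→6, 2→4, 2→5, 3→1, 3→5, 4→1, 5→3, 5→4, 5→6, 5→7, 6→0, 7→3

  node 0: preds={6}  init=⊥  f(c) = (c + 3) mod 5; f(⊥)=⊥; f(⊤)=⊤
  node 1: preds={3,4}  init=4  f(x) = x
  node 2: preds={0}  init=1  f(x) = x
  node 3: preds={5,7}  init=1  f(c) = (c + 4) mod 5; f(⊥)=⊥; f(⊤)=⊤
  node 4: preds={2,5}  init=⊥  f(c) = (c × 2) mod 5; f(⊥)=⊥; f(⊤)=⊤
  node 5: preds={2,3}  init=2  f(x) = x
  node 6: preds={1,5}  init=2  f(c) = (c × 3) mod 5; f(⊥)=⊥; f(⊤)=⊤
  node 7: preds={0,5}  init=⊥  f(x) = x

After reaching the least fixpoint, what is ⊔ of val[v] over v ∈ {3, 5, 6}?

⊤

Worklist (16 pops):
  #1 pop 0: in=2 → 0 (was ⊥); enqueue []
  #2 pop 1: in=1 → ⊤ (was 4); enqueue []
  #3 pop 2: in=0 → ⊤ (was 1); enqueue []
  #4 pop 3: in=2 → 1 (no change)
  #5 pop 4: in=⊤ → ⊤ (was ⊥); enqueue [1]
  #6 pop 5: in=⊤ → ⊤ (was 2); enqueue [3,4]
  #7 pop 6: in=⊤ → ⊤ (was 2); enqueue [0]
  #8 pop 7: in=⊤ → ⊤ (was ⊥); enqueue []
  #9 pop 1: in=⊤ → ⊤ (no change)
  #10 pop 3: in=⊤ → ⊤ (was 1); enqueue [1,5]
  #11 pop 4: in=⊤ → ⊤ (no change)
  #12 pop 0: in=⊤ → ⊤ (was 0); enqueue [2,7]
  #13 pop 1: in=⊤ → ⊤ (no change)
  #14 pop 5: in=⊤ → ⊤ (no change)
  #15 pop 2: in=⊤ → ⊤ (no change)
  #16 pop 7: in=⊤ → ⊤ (no change)

Fixpoint:
  val[0] = ⊤
  val[1] = ⊤
  val[2] = ⊤
  val[3] = ⊤
  val[4] = ⊤
  val[5] = ⊤
  val[6] = ⊤
  val[7] = ⊤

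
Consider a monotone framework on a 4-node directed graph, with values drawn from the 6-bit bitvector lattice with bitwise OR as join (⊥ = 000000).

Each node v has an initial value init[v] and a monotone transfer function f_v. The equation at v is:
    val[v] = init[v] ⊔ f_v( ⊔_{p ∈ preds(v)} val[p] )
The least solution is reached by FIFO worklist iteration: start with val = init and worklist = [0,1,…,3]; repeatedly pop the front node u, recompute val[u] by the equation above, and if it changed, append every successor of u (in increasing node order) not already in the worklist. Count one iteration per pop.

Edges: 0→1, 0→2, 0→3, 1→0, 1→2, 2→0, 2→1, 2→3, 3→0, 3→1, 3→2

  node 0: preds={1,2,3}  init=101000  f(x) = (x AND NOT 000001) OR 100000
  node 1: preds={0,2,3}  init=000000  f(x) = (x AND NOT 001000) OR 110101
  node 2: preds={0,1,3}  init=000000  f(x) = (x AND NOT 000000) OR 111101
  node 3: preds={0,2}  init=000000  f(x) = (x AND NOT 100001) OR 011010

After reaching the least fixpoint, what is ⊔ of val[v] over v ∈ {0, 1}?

111111

Iteration log — 10 steps:
  step 1. node 0  ⊔preds=000000  new=101000  stable
  step 2. node 1  ⊔preds=101000  new=110101  old=000000  +wl: 0
  step 3. node 2  ⊔preds=111101  new=111101  old=000000  +wl: 1
  step 4. node 3  ⊔preds=111101  new=011110  old=000000  +wl: 2
  step 5. node 0  ⊔preds=111111  new=111110  old=101000  +wl: 3
  step 6. node 1  ⊔preds=111111  new=110111  old=110101  +wl: 0
  step 7. node 2  ⊔preds=111111  new=111111  old=111101  +wl: 1
  step 8. node 3  ⊔preds=111111  new=011110  stable
  step 9. node 0  ⊔preds=111111  new=111110  stable
  step 10. node 1  ⊔preds=111111  new=110111  stable

Least fixpoint reached:
  node 0: 111110
  node 1: 110111
  node 2: 111111
  node 3: 011110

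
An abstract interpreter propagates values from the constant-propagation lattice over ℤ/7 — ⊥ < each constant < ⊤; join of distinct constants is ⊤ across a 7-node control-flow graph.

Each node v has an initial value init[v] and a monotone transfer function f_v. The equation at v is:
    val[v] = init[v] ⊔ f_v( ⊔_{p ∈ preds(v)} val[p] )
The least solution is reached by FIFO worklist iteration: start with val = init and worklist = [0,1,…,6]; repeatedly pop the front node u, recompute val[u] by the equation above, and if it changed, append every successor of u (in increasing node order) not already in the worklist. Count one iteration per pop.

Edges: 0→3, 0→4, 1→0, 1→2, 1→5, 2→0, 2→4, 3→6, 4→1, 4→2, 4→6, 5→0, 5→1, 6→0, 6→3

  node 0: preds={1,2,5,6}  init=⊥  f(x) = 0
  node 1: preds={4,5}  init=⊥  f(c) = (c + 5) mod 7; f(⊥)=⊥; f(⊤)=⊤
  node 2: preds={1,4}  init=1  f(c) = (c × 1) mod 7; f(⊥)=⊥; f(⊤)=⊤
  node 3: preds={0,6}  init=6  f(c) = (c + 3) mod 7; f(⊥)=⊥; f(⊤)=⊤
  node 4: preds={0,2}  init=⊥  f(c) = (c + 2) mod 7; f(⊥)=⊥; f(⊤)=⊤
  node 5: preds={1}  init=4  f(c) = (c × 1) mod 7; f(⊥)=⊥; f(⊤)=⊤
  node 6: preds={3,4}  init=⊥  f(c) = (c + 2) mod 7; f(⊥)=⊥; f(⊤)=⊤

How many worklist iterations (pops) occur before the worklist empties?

13

Trace (13 dequeues):
  [1] u=0 | in ⊤ | out 0 | prev ⊥ | push {}
  [2] u=1 | in 4 | out 2 | prev ⊥ | push {0}
  [3] u=2 | in 2 | out ⊤ | prev 1 | push {}
  [4] u=3 | in 0 | out ⊤ | prev 6 | push {}
  [5] u=4 | in ⊤ | out ⊤ | prev ⊥ | push {1,2}
  [6] u=5 | in 2 | out ⊤ | prev 4 | push {}
  [7] u=6 | in ⊤ | out ⊤ | prev ⊥ | push {3}
  [8] u=0 | in ⊤ | out 0 | ==
  [9] u=1 | in ⊤ | out ⊤ | prev 2 | push {0,5}
  [10] u=2 | in ⊤ | out ⊤ | ==
  [11] u=3 | in ⊤ | out ⊤ | ==
  [12] u=0 | in ⊤ | out 0 | ==
  [13] u=5 | in ⊤ | out ⊤ | ==

Converged values:
  [0] 0
  [1] ⊤
  [2] ⊤
  [3] ⊤
  [4] ⊤
  [5] ⊤
  [6] ⊤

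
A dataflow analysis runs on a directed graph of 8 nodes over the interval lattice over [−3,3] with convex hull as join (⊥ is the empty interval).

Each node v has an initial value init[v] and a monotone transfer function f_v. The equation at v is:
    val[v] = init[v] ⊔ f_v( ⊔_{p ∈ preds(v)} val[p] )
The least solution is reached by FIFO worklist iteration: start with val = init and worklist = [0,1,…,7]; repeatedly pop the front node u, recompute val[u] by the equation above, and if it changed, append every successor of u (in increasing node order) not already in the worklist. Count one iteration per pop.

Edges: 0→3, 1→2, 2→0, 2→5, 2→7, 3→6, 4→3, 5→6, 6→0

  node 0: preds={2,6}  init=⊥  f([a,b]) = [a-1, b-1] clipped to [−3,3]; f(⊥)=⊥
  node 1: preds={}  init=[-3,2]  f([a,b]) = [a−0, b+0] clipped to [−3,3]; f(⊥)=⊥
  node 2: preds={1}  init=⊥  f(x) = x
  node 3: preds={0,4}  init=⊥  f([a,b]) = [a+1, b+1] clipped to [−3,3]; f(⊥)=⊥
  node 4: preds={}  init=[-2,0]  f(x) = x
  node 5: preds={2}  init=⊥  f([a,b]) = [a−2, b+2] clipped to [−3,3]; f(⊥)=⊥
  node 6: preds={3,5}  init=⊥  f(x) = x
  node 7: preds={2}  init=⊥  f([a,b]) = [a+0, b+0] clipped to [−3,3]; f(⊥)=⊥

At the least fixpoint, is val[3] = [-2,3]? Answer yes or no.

yes

Trace (11 dequeues):
  [1] u=0 | in ⊥ | out ⊥ | ==
  [2] u=1 | in ⊥ | out [-3,2] | ==
  [3] u=2 | in [-3,2] | out [-3,2] | prev ⊥ | push {0}
  [4] u=3 | in [-2,0] | out [-1,1] | prev ⊥ | push {}
  [5] u=4 | in ⊥ | out [-2,0] | ==
  [6] u=5 | in [-3,2] | out [-3,3] | prev ⊥ | push {}
  [7] u=6 | in [-3,3] | out [-3,3] | prev ⊥ | push {}
  [8] u=7 | in [-3,2] | out [-3,2] | prev ⊥ | push {}
  [9] u=0 | in [-3,3] | out [-3,2] | prev ⊥ | push {3}
  [10] u=3 | in [-3,2] | out [-2,3] | prev [-1,1] | push {6}
  [11] u=6 | in [-3,3] | out [-3,3] | ==

Converged values:
  [0] [-3,2]
  [1] [-3,2]
  [2] [-3,2]
  [3] [-2,3]
  [4] [-2,0]
  [5] [-3,3]
  [6] [-3,3]
  [7] [-3,2]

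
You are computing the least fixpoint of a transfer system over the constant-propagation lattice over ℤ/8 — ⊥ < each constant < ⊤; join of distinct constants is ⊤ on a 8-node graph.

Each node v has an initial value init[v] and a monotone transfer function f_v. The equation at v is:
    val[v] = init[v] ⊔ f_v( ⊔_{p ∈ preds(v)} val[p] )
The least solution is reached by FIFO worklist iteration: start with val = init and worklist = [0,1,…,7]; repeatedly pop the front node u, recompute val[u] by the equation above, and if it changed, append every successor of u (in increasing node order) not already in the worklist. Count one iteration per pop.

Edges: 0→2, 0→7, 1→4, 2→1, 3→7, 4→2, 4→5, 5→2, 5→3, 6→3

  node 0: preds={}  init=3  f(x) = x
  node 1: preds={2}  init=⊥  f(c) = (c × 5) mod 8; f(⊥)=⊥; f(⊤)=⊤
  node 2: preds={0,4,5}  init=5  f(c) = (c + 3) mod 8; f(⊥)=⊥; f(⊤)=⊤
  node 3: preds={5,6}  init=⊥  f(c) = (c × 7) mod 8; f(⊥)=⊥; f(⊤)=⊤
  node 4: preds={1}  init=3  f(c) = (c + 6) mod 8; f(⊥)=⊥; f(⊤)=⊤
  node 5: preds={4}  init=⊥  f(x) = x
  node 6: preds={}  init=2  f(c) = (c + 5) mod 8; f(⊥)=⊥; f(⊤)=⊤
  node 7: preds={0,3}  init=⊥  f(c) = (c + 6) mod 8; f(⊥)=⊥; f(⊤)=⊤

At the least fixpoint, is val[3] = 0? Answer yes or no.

no

Worklist (13 pops):
  #1 pop 0: in=⊥ → 3 (no change)
  #2 pop 1: in=5 → 1 (was ⊥); enqueue []
  #3 pop 2: in=3 → ⊤ (was 5); enqueue [1]
  #4 pop 3: in=2 → 6 (was ⊥); enqueue []
  #5 pop 4: in=1 → ⊤ (was 3); enqueue [2]
  #6 pop 5: in=⊤ → ⊤ (was ⊥); enqueue [3]
  #7 pop 6: in=⊥ → 2 (no change)
  #8 pop 7: in=⊤ → ⊤ (was ⊥); enqueue []
  #9 pop 1: in=⊤ → ⊤ (was 1); enqueue [4]
  #10 pop 2: in=⊤ → ⊤ (no change)
  #11 pop 3: in=⊤ → ⊤ (was 6); enqueue [7]
  #12 pop 4: in=⊤ → ⊤ (no change)
  #13 pop 7: in=⊤ → ⊤ (no change)

Fixpoint:
  val[0] = 3
  val[1] = ⊤
  val[2] = ⊤
  val[3] = ⊤
  val[4] = ⊤
  val[5] = ⊤
  val[6] = 2
  val[7] = ⊤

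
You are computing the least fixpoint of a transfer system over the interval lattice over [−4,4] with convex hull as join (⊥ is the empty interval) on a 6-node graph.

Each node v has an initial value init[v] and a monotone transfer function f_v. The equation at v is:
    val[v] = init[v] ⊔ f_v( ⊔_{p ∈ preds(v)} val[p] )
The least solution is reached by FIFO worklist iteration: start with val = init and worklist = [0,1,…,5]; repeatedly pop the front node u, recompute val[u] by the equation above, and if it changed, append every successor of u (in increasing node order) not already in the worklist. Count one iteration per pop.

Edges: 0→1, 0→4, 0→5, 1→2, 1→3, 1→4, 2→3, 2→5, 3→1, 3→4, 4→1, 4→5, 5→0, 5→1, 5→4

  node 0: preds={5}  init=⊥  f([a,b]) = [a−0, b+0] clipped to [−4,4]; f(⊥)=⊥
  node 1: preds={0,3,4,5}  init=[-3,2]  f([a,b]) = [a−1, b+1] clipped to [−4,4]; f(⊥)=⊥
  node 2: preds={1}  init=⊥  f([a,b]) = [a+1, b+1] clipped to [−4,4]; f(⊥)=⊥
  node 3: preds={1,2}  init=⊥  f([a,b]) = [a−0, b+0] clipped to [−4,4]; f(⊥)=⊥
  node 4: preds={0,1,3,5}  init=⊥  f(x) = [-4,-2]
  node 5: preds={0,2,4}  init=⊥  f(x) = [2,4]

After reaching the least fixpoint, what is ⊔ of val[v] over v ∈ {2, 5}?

Iteration log — 14 steps:
  step 1. node 0  ⊔preds=⊥  new=⊥  stable
  step 2. node 1  ⊔preds=⊥  new=[-3,2]  stable
  step 3. node 2  ⊔preds=[-3,2]  new=[-2,3]  old=⊥  +wl: 
  step 4. node 3  ⊔preds=[-3,3]  new=[-3,3]  old=⊥  +wl: 1
  step 5. node 4  ⊔preds=[-3,3]  new=[-4,-2]  old=⊥  +wl: 
  step 6. node 5  ⊔preds=[-4,3]  new=[2,4]  old=⊥  +wl: 0,4
  step 7. node 1  ⊔preds=[-4,4]  new=[-4,4]  old=[-3,2]  +wl: 2,3
  step 8. node 0  ⊔preds=[2,4]  new=[2,4]  old=⊥  +wl: 1,5
  step 9. node 4  ⊔preds=[-4,4]  new=[-4,-2]  stable
  step 10. node 2  ⊔preds=[-4,4]  new=[-3,4]  old=[-2,3]  +wl: 
  step 11. node 3  ⊔preds=[-4,4]  new=[-4,4]  old=[-3,3]  +wl: 4
  step 12. node 1  ⊔preds=[-4,4]  new=[-4,4]  stable
  step 13. node 5  ⊔preds=[-4,4]  new=[2,4]  stable
  step 14. node 4  ⊔preds=[-4,4]  new=[-4,-2]  stable

Least fixpoint reached:
  node 0: [2,4]
  node 1: [-4,4]
  node 2: [-3,4]
  node 3: [-4,4]
  node 4: [-4,-2]
  node 5: [2,4]

[-3,4]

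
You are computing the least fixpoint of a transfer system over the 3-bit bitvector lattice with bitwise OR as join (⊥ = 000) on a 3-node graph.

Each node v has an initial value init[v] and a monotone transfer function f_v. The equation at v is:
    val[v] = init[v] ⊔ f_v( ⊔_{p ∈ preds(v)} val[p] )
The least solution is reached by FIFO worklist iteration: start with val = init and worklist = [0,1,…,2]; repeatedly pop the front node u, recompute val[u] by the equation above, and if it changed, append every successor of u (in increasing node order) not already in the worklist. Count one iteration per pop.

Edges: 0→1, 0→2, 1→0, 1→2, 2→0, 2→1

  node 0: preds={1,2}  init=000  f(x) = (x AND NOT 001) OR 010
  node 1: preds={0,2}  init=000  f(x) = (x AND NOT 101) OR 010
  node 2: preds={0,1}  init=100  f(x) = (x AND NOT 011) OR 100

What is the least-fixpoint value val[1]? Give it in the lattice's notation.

010

Trace (4 dequeues):
  [1] u=0 | in 100 | out 110 | prev 000 | push {}
  [2] u=1 | in 110 | out 010 | prev 000 | push {0}
  [3] u=2 | in 110 | out 100 | ==
  [4] u=0 | in 110 | out 110 | ==

Converged values:
  [0] 110
  [1] 010
  [2] 100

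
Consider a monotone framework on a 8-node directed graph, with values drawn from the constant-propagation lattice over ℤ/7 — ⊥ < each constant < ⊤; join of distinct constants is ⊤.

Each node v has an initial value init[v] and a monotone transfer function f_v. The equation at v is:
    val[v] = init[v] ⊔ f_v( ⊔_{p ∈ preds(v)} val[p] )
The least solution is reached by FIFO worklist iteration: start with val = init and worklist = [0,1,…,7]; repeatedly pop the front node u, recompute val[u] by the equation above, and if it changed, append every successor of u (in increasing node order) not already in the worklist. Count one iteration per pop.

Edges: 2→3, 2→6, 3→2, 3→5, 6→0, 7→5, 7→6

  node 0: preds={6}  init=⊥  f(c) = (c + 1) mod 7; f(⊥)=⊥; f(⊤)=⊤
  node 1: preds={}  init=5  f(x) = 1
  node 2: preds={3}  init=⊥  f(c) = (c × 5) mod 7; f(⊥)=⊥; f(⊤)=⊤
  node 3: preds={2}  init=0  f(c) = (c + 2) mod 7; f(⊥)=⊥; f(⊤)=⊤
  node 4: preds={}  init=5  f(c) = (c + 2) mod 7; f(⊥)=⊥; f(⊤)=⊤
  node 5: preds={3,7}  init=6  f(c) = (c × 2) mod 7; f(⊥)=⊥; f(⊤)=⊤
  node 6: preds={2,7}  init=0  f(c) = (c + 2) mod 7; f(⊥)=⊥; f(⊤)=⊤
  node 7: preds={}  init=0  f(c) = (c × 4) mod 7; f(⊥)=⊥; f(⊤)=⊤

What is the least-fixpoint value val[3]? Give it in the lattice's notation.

⊤

Trace (12 dequeues):
  [1] u=0 | in 0 | out 1 | prev ⊥ | push {}
  [2] u=1 | in ⊥ | out ⊤ | prev 5 | push {}
  [3] u=2 | in 0 | out 0 | prev ⊥ | push {}
  [4] u=3 | in 0 | out ⊤ | prev 0 | push {2}
  [5] u=4 | in ⊥ | out 5 | ==
  [6] u=5 | in ⊤ | out ⊤ | prev 6 | push {}
  [7] u=6 | in 0 | out ⊤ | prev 0 | push {0}
  [8] u=7 | in ⊥ | out 0 | ==
  [9] u=2 | in ⊤ | out ⊤ | prev 0 | push {3,6}
  [10] u=0 | in ⊤ | out ⊤ | prev 1 | push {}
  [11] u=3 | in ⊤ | out ⊤ | ==
  [12] u=6 | in ⊤ | out ⊤ | ==

Converged values:
  [0] ⊤
  [1] ⊤
  [2] ⊤
  [3] ⊤
  [4] 5
  [5] ⊤
  [6] ⊤
  [7] 0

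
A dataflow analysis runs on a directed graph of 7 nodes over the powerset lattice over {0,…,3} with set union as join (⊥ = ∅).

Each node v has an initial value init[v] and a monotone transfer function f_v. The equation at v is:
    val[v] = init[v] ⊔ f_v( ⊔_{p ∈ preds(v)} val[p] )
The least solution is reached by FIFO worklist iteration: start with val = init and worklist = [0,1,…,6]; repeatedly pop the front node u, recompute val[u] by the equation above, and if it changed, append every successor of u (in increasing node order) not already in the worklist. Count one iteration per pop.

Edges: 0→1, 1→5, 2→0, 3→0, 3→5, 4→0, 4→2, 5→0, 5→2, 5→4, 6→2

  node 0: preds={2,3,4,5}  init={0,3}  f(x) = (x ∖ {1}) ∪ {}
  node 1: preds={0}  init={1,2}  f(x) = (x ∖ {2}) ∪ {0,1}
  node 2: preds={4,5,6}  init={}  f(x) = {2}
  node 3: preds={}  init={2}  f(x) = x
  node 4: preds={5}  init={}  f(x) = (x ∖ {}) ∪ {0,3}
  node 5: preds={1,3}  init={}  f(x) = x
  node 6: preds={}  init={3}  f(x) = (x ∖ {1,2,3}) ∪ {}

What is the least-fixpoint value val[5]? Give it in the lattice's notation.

{0,1,2,3}

Worklist (12 pops):
  #1 pop 0: in={2} → {0,2,3} (was {0,3}); enqueue []
  #2 pop 1: in={0,2,3} → {0,1,2,3} (was {1,2}); enqueue []
  #3 pop 2: in={3} → {2} (was {}); enqueue [0]
  #4 pop 3: in={} → {2} (no change)
  #5 pop 4: in={} → {0,3} (was {}); enqueue [2]
  #6 pop 5: in={0,1,2,3} → {0,1,2,3} (was {}); enqueue [4]
  #7 pop 6: in={} → {3} (no change)
  #8 pop 0: in={0,1,2,3} → {0,2,3} (no change)
  #9 pop 2: in={0,1,2,3} → {2} (no change)
  #10 pop 4: in={0,1,2,3} → {0,1,2,3} (was {0,3}); enqueue [0,2]
  #11 pop 0: in={0,1,2,3} → {0,2,3} (no change)
  #12 pop 2: in={0,1,2,3} → {2} (no change)

Fixpoint:
  val[0] = {0,2,3}
  val[1] = {0,1,2,3}
  val[2] = {2}
  val[3] = {2}
  val[4] = {0,1,2,3}
  val[5] = {0,1,2,3}
  val[6] = {3}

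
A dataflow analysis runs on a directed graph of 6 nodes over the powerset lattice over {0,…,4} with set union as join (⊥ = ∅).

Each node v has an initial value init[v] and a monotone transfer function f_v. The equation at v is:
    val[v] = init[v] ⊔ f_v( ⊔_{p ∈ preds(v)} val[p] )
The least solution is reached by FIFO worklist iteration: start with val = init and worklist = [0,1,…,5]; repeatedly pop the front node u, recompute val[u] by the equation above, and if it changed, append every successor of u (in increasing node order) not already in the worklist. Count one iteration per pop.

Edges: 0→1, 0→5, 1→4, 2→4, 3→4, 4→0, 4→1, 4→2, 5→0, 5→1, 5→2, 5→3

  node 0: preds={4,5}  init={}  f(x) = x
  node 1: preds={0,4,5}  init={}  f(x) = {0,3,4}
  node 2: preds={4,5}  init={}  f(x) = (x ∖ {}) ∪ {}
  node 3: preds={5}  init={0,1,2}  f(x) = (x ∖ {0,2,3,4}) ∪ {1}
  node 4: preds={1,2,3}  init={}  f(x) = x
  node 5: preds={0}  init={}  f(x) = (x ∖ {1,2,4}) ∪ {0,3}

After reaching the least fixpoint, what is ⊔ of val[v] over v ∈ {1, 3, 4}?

Worklist (12 pops):
  #1 pop 0: in={} → {} (no change)
  #2 pop 1: in={} → {0,3,4} (was {}); enqueue []
  #3 pop 2: in={} → {} (no change)
  #4 pop 3: in={} → {0,1,2} (no change)
  #5 pop 4: in={0,1,2,3,4} → {0,1,2,3,4} (was {}); enqueue [0,1,2]
  #6 pop 5: in={} → {0,3} (was {}); enqueue [3]
  #7 pop 0: in={0,1,2,3,4} → {0,1,2,3,4} (was {}); enqueue [5]
  #8 pop 1: in={0,1,2,3,4} → {0,3,4} (no change)
  #9 pop 2: in={0,1,2,3,4} → {0,1,2,3,4} (was {}); enqueue [4]
  #10 pop 3: in={0,3} → {0,1,2} (no change)
  #11 pop 5: in={0,1,2,3,4} → {0,3} (no change)
  #12 pop 4: in={0,1,2,3,4} → {0,1,2,3,4} (no change)

Fixpoint:
  val[0] = {0,1,2,3,4}
  val[1] = {0,3,4}
  val[2] = {0,1,2,3,4}
  val[3] = {0,1,2}
  val[4] = {0,1,2,3,4}
  val[5] = {0,3}

{0,1,2,3,4}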